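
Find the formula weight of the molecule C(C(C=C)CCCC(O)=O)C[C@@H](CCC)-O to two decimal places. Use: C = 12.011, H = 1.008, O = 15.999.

228.33

Molecular formula: C13H24O3.
M = 13×12.011 + 24×1.008 + 3×15.999 = 228.33 g/mol.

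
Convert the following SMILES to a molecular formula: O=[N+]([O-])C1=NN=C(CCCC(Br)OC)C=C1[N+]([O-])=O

Heavy atoms from the SMILES: 1 Br, 9 C, 4 N, 5 O.
Implicit hydrogens by atom environment:
  3 × C: 2 H each → 6
  3 × C (aromatic): no H
  3 × O: no H
  2 × N (aromatic): no H
  2 × N (charge +1): no H
  2 × O (charge -1): no H
  1 × Br: no H
  1 × C: 3 H
  1 × C (aromatic): 1 H
  1 × C: 1 H
  Total hydrogens = 11.
Molecular formula: C9H11BrN4O5

C9H11BrN4O5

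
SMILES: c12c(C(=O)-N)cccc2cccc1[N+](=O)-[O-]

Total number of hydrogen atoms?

8

Hydrogens are implicit in SMILES; fill each atom to its normal valence:
  6 × C (aromatic): 1 H each → 6
  4 × C (aromatic): no H
  2 × O: no H
  1 × C: no H
  1 × N: 2 H
  1 × N (charge +1): no H
  1 × O (charge -1): no H
  Total hydrogens = 8.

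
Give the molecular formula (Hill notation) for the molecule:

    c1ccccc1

C6H6

Heavy atoms from the SMILES: 6 C.
Implicit hydrogens by atom environment:
  6 × C (aromatic): 1 H each → 6
  Total hydrogens = 6.
Molecular formula: C6H6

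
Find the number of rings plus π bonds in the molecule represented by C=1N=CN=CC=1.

4

Molecular formula from the SMILES: C4H4N2.
DoU = (2C + 2 + N − H − X)/2 = (2·4 + 2 + 2 − 4 − 0)/2 = 8/2 = 4.
(Structurally: 1 ring(s) + 3 π bond(s) = 4.)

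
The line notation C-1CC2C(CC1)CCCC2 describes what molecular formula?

C10H18

Heavy atoms from the SMILES: 10 C.
Implicit hydrogens by atom environment:
  8 × C: 2 H each → 16
  2 × C: 1 H each → 2
  Total hydrogens = 18.
Molecular formula: C10H18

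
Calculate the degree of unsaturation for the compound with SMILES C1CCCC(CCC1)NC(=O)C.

Molecular formula from the SMILES: C10H19NO.
DoU = (2C + 2 + N − H − X)/2 = (2·10 + 2 + 1 − 19 − 0)/2 = 4/2 = 2.
(Structurally: 1 ring(s) + 1 π bond(s) = 2.)

2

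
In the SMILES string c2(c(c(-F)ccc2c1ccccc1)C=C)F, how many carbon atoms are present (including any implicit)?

The symbol for carbon appears 14 times in the SMILES. Lowercase c denotes aromatic carbon and counts toward C.

14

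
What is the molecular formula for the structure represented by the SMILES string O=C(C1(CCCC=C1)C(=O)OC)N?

C9H13NO3

Heavy atoms from the SMILES: 9 C, 1 N, 3 O.
Implicit hydrogens by atom environment:
  3 × C: 2 H each → 6
  3 × C: no H
  3 × O: no H
  2 × C: 1 H each → 2
  1 × C: 3 H
  1 × N: 2 H
  Total hydrogens = 13.
Molecular formula: C9H13NO3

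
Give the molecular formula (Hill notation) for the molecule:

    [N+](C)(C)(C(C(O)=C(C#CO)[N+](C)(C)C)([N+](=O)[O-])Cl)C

Heavy atoms from the SMILES: 11 C, 1 Cl, 3 N, 4 O.
Implicit hydrogens by atom environment:
  6 × C: 3 H each → 18
  5 × C: no H
  3 × N (charge +1): no H
  2 × O: 1 H each → 2
  1 × Cl: no H
  1 × O: no H
  1 × O (charge -1): no H
  Total hydrogens = 20.
Net charge +2.
Molecular formula: [C11H20ClN3O4]2+

[C11H20ClN3O4]2+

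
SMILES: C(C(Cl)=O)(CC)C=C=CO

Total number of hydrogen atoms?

Hydrogens are implicit in SMILES; fill each atom to its normal valence:
  3 × C: 1 H each → 3
  2 × C: no H
  1 × C: 3 H
  1 × C: 2 H
  1 × Cl: no H
  1 × O: 1 H
  1 × O: no H
  Total hydrogens = 9.

9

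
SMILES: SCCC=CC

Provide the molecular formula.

Heavy atoms from the SMILES: 5 C, 1 S.
Implicit hydrogens by atom environment:
  2 × C: 2 H each → 4
  2 × C: 1 H each → 2
  1 × C: 3 H
  1 × S: 1 H
  Total hydrogens = 10.
Molecular formula: C5H10S

C5H10S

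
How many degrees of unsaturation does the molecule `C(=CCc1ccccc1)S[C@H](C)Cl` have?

5

Molecular formula from the SMILES: C11H13ClS.
DoU = (2C + 2 + N − H − X)/2 = (2·11 + 2 + 0 − 13 − 1)/2 = 10/2 = 5.
(Structurally: 1 ring(s) + 4 π bond(s) = 5.)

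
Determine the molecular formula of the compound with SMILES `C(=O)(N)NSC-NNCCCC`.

C6H16N4OS

Heavy atoms from the SMILES: 6 C, 4 N, 1 O, 1 S.
Implicit hydrogens by atom environment:
  4 × C: 2 H each → 8
  3 × N: 1 H each → 3
  1 × C: 3 H
  1 × C: no H
  1 × N: 2 H
  1 × O: no H
  1 × S: no H
  Total hydrogens = 16.
Molecular formula: C6H16N4OS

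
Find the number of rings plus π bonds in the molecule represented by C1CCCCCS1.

1

Molecular formula from the SMILES: C6H12S.
DoU = (2C + 2 + N − H − X)/2 = (2·6 + 2 + 0 − 12 − 0)/2 = 2/2 = 1.
(Structurally: 1 ring(s) + 0 π bond(s) = 1.)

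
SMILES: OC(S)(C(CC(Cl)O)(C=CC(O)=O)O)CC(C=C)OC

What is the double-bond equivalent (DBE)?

3

Molecular formula from the SMILES: C12H19ClO6S.
DoU = (2C + 2 + N − H − X)/2 = (2·12 + 2 + 0 − 19 − 1)/2 = 6/2 = 3.
(Structurally: 0 ring(s) + 3 π bond(s) = 3.)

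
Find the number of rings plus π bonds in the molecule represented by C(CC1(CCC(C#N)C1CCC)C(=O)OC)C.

4

Molecular formula from the SMILES: C14H23NO2.
DoU = (2C + 2 + N − H − X)/2 = (2·14 + 2 + 1 − 23 − 0)/2 = 8/2 = 4.
(Structurally: 1 ring(s) + 3 π bond(s) = 4.)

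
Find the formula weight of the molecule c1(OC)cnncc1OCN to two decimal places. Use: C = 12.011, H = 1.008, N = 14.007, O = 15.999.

Molecular formula: C6H9N3O2.
M = 6×12.011 + 9×1.008 + 3×14.007 + 2×15.999 = 155.16 g/mol.

155.16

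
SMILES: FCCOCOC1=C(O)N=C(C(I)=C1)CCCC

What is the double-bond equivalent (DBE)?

4

Molecular formula from the SMILES: C12H17FINO3.
DoU = (2C + 2 + N − H − X)/2 = (2·12 + 2 + 1 − 17 − 2)/2 = 8/2 = 4.
(Structurally: 1 ring(s) + 3 π bond(s) = 4.)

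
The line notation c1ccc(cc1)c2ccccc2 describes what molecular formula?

Heavy atoms from the SMILES: 12 C.
Implicit hydrogens by atom environment:
  10 × C (aromatic): 1 H each → 10
  2 × C (aromatic): no H
  Total hydrogens = 10.
Molecular formula: C12H10

C12H10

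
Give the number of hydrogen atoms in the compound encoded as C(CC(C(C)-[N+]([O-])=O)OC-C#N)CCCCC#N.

Hydrogens are implicit in SMILES; fill each atom to its normal valence:
  7 × C: 2 H each → 14
  2 × C: 1 H each → 2
  2 × C: no H
  2 × N: no H
  2 × O: no H
  1 × C: 3 H
  1 × N (charge +1): no H
  1 × O (charge -1): no H
  Total hydrogens = 19.

19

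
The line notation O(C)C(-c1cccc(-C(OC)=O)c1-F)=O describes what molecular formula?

Heavy atoms from the SMILES: 10 C, 1 F, 4 O.
Implicit hydrogens by atom environment:
  4 × O: no H
  3 × C (aromatic): 1 H each → 3
  3 × C (aromatic): no H
  2 × C: 3 H each → 6
  2 × C: no H
  1 × F: no H
  Total hydrogens = 9.
Molecular formula: C10H9FO4

C10H9FO4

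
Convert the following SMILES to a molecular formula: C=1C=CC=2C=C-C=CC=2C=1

C10H8

Heavy atoms from the SMILES: 10 C.
Implicit hydrogens by atom environment:
  8 × C (aromatic): 1 H each → 8
  2 × C (aromatic): no H
  Total hydrogens = 8.
Molecular formula: C10H8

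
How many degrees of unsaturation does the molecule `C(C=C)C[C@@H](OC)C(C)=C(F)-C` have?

Molecular formula from the SMILES: C10H17FO.
DoU = (2C + 2 + N − H − X)/2 = (2·10 + 2 + 0 − 17 − 1)/2 = 4/2 = 2.
(Structurally: 0 ring(s) + 2 π bond(s) = 2.)

2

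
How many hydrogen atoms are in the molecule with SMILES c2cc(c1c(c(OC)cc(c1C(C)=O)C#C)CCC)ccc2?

20

Hydrogens are implicit in SMILES; fill each atom to its normal valence:
  6 × C (aromatic): 1 H each → 6
  6 × C (aromatic): no H
  3 × C: 3 H each → 9
  2 × C: 2 H each → 4
  2 × C: no H
  2 × O: no H
  1 × C: 1 H
  Total hydrogens = 20.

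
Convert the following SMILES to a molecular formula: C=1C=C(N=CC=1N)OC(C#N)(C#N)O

C8H6N4O2

Heavy atoms from the SMILES: 8 C, 4 N, 2 O.
Implicit hydrogens by atom environment:
  3 × C (aromatic): 1 H each → 3
  3 × C: no H
  2 × C (aromatic): no H
  2 × N: no H
  1 × N: 2 H
  1 × N (aromatic): no H
  1 × O: 1 H
  1 × O: no H
  Total hydrogens = 6.
Molecular formula: C8H6N4O2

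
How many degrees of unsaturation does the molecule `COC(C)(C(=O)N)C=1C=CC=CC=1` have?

5

Molecular formula from the SMILES: C10H13NO2.
DoU = (2C + 2 + N − H − X)/2 = (2·10 + 2 + 1 − 13 − 0)/2 = 10/2 = 5.
(Structurally: 1 ring(s) + 4 π bond(s) = 5.)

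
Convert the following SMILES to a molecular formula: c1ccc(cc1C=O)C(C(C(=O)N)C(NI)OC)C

C13H17IN2O3

Heavy atoms from the SMILES: 13 C, 1 I, 2 N, 3 O.
Implicit hydrogens by atom environment:
  4 × C: 1 H each → 4
  4 × C (aromatic): 1 H each → 4
  3 × O: no H
  2 × C: 3 H each → 6
  2 × C (aromatic): no H
  1 × C: no H
  1 × I: no H
  1 × N: 2 H
  1 × N: 1 H
  Total hydrogens = 17.
Molecular formula: C13H17IN2O3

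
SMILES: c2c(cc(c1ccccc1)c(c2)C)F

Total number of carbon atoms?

13

The symbol for carbon appears 13 times in the SMILES. Lowercase c denotes aromatic carbon and counts toward C.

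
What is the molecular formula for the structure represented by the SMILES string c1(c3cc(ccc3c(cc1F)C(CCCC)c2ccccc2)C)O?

C22H23FO

Heavy atoms from the SMILES: 22 C, 1 F, 1 O.
Implicit hydrogens by atom environment:
  9 × C (aromatic): 1 H each → 9
  7 × C (aromatic): no H
  3 × C: 2 H each → 6
  2 × C: 3 H each → 6
  1 × C: 1 H
  1 × F: no H
  1 × O: 1 H
  Total hydrogens = 23.
Molecular formula: C22H23FO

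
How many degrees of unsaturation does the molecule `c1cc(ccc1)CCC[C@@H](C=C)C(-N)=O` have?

Molecular formula from the SMILES: C13H17NO.
DoU = (2C + 2 + N − H − X)/2 = (2·13 + 2 + 1 − 17 − 0)/2 = 12/2 = 6.
(Structurally: 1 ring(s) + 5 π bond(s) = 6.)

6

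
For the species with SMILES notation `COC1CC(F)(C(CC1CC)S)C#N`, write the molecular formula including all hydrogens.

C10H16FNOS

Heavy atoms from the SMILES: 10 C, 1 F, 1 N, 1 O, 1 S.
Implicit hydrogens by atom environment:
  3 × C: 2 H each → 6
  3 × C: 1 H each → 3
  2 × C: 3 H each → 6
  2 × C: no H
  1 × F: no H
  1 × N: no H
  1 × O: no H
  1 × S: 1 H
  Total hydrogens = 16.
Molecular formula: C10H16FNOS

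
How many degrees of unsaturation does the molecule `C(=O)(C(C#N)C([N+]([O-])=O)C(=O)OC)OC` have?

Molecular formula from the SMILES: C7H8N2O6.
DoU = (2C + 2 + N − H − X)/2 = (2·7 + 2 + 2 − 8 − 0)/2 = 10/2 = 5.
(Structurally: 0 ring(s) + 5 π bond(s) = 5.)

5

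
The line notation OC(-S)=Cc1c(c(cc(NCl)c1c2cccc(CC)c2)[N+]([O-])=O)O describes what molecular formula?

C16H15ClN2O4S

Heavy atoms from the SMILES: 16 C, 1 Cl, 2 N, 4 O, 1 S.
Implicit hydrogens by atom environment:
  7 × C (aromatic): no H
  5 × C (aromatic): 1 H each → 5
  2 × O: 1 H each → 2
  1 × C: 3 H
  1 × C: 2 H
  1 × C: 1 H
  1 × C: no H
  1 × Cl: no H
  1 × N: 1 H
  1 × N (charge +1): no H
  1 × O: no H
  1 × O (charge -1): no H
  1 × S: 1 H
  Total hydrogens = 15.
Molecular formula: C16H15ClN2O4S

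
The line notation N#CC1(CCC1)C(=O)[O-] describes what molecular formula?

C6H6NO2-

Heavy atoms from the SMILES: 6 C, 1 N, 2 O.
Implicit hydrogens by atom environment:
  3 × C: 2 H each → 6
  3 × C: no H
  1 × N: no H
  1 × O: no H
  1 × O (charge -1): no H
  Total hydrogens = 6.
Net charge -1.
Molecular formula: C6H6NO2-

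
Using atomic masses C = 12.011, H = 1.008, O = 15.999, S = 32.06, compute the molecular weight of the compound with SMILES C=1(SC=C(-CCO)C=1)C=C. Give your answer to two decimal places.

Molecular formula: C8H10OS.
M = 8×12.011 + 10×1.008 + 1×15.999 + 1×32.06 = 154.23 g/mol.

154.23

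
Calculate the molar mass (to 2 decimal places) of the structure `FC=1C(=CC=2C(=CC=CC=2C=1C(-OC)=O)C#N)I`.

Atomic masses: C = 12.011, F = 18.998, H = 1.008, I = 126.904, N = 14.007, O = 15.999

355.11

Molecular formula: C13H7FINO2.
M = 13×12.011 + 1×18.998 + 7×1.008 + 1×126.904 + 1×14.007 + 2×15.999 = 355.11 g/mol.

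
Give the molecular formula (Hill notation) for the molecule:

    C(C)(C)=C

Heavy atoms from the SMILES: 4 C.
Implicit hydrogens by atom environment:
  2 × C: 3 H each → 6
  1 × C: 2 H
  1 × C: no H
  Total hydrogens = 8.
Molecular formula: C4H8

C4H8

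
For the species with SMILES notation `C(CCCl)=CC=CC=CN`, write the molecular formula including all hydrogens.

Heavy atoms from the SMILES: 8 C, 1 Cl, 1 N.
Implicit hydrogens by atom environment:
  6 × C: 1 H each → 6
  2 × C: 2 H each → 4
  1 × Cl: no H
  1 × N: 2 H
  Total hydrogens = 12.
Molecular formula: C8H12ClN

C8H12ClN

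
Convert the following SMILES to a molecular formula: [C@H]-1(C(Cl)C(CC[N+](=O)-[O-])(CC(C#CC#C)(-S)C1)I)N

Heavy atoms from the SMILES: 12 C, 1 Cl, 1 I, 2 N, 2 O, 1 S.
Implicit hydrogens by atom environment:
  5 × C: no H
  4 × C: 2 H each → 8
  3 × C: 1 H each → 3
  1 × Cl: no H
  1 × I: no H
  1 × N: 2 H
  1 × N (charge +1): no H
  1 × O: no H
  1 × O (charge -1): no H
  1 × S: 1 H
  Total hydrogens = 14.
Molecular formula: C12H14ClIN2O2S

C12H14ClIN2O2S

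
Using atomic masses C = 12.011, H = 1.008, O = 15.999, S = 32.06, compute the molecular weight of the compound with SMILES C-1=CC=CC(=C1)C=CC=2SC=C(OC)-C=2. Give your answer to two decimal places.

216.30

Molecular formula: C13H12OS.
M = 13×12.011 + 12×1.008 + 1×15.999 + 1×32.06 = 216.30 g/mol.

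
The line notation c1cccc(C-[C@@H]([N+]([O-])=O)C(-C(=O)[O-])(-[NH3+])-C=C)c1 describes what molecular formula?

Heavy atoms from the SMILES: 12 C, 2 N, 4 O.
Implicit hydrogens by atom environment:
  5 × C (aromatic): 1 H each → 5
  2 × C: 2 H each → 4
  2 × C: 1 H each → 2
  2 × C: no H
  2 × O: no H
  2 × O (charge -1): no H
  1 × C (aromatic): no H
  1 × N (charge +1): 3 H
  1 × N (charge +1): no H
  Total hydrogens = 14.
Molecular formula: C12H14N2O4

C12H14N2O4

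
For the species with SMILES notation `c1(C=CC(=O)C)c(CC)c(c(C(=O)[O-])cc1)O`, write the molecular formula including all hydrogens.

Heavy atoms from the SMILES: 13 C, 4 O.
Implicit hydrogens by atom environment:
  4 × C (aromatic): no H
  2 × C: 3 H each → 6
  2 × C (aromatic): 1 H each → 2
  2 × C: 1 H each → 2
  2 × C: no H
  2 × O: no H
  1 × C: 2 H
  1 × O: 1 H
  1 × O (charge -1): no H
  Total hydrogens = 13.
Net charge -1.
Molecular formula: C13H13O4-

C13H13O4-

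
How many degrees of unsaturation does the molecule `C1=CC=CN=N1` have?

4

Molecular formula from the SMILES: C4H4N2.
DoU = (2C + 2 + N − H − X)/2 = (2·4 + 2 + 2 − 4 − 0)/2 = 8/2 = 4.
(Structurally: 1 ring(s) + 3 π bond(s) = 4.)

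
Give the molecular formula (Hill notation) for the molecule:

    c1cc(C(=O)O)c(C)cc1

C8H8O2

Heavy atoms from the SMILES: 8 C, 2 O.
Implicit hydrogens by atom environment:
  4 × C (aromatic): 1 H each → 4
  2 × C (aromatic): no H
  1 × C: 3 H
  1 × C: no H
  1 × O: 1 H
  1 × O: no H
  Total hydrogens = 8.
Molecular formula: C8H8O2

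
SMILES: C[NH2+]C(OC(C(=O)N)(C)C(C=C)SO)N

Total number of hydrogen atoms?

18

Hydrogens are implicit in SMILES; fill each atom to its normal valence:
  3 × C: 1 H each → 3
  2 × C: 3 H each → 6
  2 × C: no H
  2 × N: 2 H each → 4
  2 × O: no H
  1 × C: 2 H
  1 × N (charge +1): 2 H
  1 × O: 1 H
  1 × S: no H
  Total hydrogens = 18.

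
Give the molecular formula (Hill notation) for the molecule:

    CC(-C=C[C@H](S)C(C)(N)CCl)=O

C8H14ClNOS

Heavy atoms from the SMILES: 8 C, 1 Cl, 1 N, 1 O, 1 S.
Implicit hydrogens by atom environment:
  3 × C: 1 H each → 3
  2 × C: 3 H each → 6
  2 × C: no H
  1 × C: 2 H
  1 × Cl: no H
  1 × N: 2 H
  1 × O: no H
  1 × S: 1 H
  Total hydrogens = 14.
Molecular formula: C8H14ClNOS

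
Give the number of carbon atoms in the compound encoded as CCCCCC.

The symbol for carbon appears 6 times in the SMILES.

6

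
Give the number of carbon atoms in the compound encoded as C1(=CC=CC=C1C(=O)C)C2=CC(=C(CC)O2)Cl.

14

The symbol for carbon appears 14 times in the SMILES. (Cl is a single chlorine, not C + l.)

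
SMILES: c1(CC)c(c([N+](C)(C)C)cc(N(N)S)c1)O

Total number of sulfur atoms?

The symbol for sulfur appears 1 time in the SMILES.

1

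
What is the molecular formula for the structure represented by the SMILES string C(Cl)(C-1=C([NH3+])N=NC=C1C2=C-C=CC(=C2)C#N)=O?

C12H8ClN4O+

Heavy atoms from the SMILES: 12 C, 1 Cl, 4 N, 1 O.
Implicit hydrogens by atom environment:
  5 × C (aromatic): 1 H each → 5
  5 × C (aromatic): no H
  2 × C: no H
  2 × N (aromatic): no H
  1 × Cl: no H
  1 × N (charge +1): 3 H
  1 × N: no H
  1 × O: no H
  Total hydrogens = 8.
Net charge +1.
Molecular formula: C12H8ClN4O+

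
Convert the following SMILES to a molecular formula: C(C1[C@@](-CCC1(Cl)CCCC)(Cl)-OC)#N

C11H17Cl2NO

Heavy atoms from the SMILES: 11 C, 2 Cl, 1 N, 1 O.
Implicit hydrogens by atom environment:
  5 × C: 2 H each → 10
  3 × C: no H
  2 × C: 3 H each → 6
  2 × Cl: no H
  1 × C: 1 H
  1 × N: no H
  1 × O: no H
  Total hydrogens = 17.
Molecular formula: C11H17Cl2NO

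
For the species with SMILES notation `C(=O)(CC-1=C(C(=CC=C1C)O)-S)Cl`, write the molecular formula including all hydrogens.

C9H9ClO2S

Heavy atoms from the SMILES: 9 C, 1 Cl, 2 O, 1 S.
Implicit hydrogens by atom environment:
  4 × C (aromatic): no H
  2 × C (aromatic): 1 H each → 2
  1 × C: 3 H
  1 × C: 2 H
  1 × C: no H
  1 × Cl: no H
  1 × O: 1 H
  1 × O: no H
  1 × S: 1 H
  Total hydrogens = 9.
Molecular formula: C9H9ClO2S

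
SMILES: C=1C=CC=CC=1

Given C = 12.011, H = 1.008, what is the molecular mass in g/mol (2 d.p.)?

Molecular formula: C6H6.
M = 6×12.011 + 6×1.008 = 78.11 g/mol.

78.11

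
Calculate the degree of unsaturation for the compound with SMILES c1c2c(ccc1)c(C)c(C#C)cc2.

Molecular formula from the SMILES: C13H10.
DoU = (2C + 2 + N − H − X)/2 = (2·13 + 2 + 0 − 10 − 0)/2 = 18/2 = 9.
(Structurally: 2 ring(s) + 7 π bond(s) = 9.)

9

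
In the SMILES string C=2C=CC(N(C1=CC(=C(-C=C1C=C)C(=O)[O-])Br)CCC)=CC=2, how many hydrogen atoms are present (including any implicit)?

17

Hydrogens are implicit in SMILES; fill each atom to its normal valence:
  7 × C (aromatic): 1 H each → 7
  5 × C (aromatic): no H
  3 × C: 2 H each → 6
  1 × Br: no H
  1 × C: 3 H
  1 × C: 1 H
  1 × C: no H
  1 × N: no H
  1 × O: no H
  1 × O (charge -1): no H
  Total hydrogens = 17.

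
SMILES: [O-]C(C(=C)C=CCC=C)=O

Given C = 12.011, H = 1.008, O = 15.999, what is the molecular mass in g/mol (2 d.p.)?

137.16

Molecular formula: C8H9O2-.
M = 8×12.011 + 9×1.008 + 2×15.999 = 137.16 g/mol.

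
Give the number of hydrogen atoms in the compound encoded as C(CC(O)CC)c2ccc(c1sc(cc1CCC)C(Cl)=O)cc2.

Hydrogens are implicit in SMILES; fill each atom to its normal valence:
  5 × C: 2 H each → 10
  5 × C (aromatic): 1 H each → 5
  5 × C (aromatic): no H
  2 × C: 3 H each → 6
  1 × C: 1 H
  1 × C: no H
  1 × Cl: no H
  1 × O: 1 H
  1 × O: no H
  1 × S (aromatic): no H
  Total hydrogens = 23.

23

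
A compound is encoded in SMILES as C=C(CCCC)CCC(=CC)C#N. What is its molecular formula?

C12H19N

Heavy atoms from the SMILES: 12 C, 1 N.
Implicit hydrogens by atom environment:
  6 × C: 2 H each → 12
  3 × C: no H
  2 × C: 3 H each → 6
  1 × C: 1 H
  1 × N: no H
  Total hydrogens = 19.
Molecular formula: C12H19N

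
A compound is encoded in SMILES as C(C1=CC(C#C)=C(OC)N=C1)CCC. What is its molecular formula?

Heavy atoms from the SMILES: 12 C, 1 N, 1 O.
Implicit hydrogens by atom environment:
  3 × C: 2 H each → 6
  3 × C (aromatic): no H
  2 × C: 3 H each → 6
  2 × C (aromatic): 1 H each → 2
  1 × C: 1 H
  1 × C: no H
  1 × N (aromatic): no H
  1 × O: no H
  Total hydrogens = 15.
Molecular formula: C12H15NO

C12H15NO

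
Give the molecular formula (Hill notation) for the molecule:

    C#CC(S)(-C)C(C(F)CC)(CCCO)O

Heavy atoms from the SMILES: 11 C, 1 F, 2 O, 1 S.
Implicit hydrogens by atom environment:
  4 × C: 2 H each → 8
  3 × C: no H
  2 × C: 3 H each → 6
  2 × C: 1 H each → 2
  2 × O: 1 H each → 2
  1 × F: no H
  1 × S: 1 H
  Total hydrogens = 19.
Molecular formula: C11H19FO2S

C11H19FO2S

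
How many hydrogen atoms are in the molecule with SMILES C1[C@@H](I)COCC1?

Hydrogens are implicit in SMILES; fill each atom to its normal valence:
  4 × C: 2 H each → 8
  1 × C: 1 H
  1 × I: no H
  1 × O: no H
  Total hydrogens = 9.

9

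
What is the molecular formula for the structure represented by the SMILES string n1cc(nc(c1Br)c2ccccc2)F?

C10H6BrFN2

Heavy atoms from the SMILES: 1 Br, 10 C, 1 F, 2 N.
Implicit hydrogens by atom environment:
  6 × C (aromatic): 1 H each → 6
  4 × C (aromatic): no H
  2 × N (aromatic): no H
  1 × Br: no H
  1 × F: no H
  Total hydrogens = 6.
Molecular formula: C10H6BrFN2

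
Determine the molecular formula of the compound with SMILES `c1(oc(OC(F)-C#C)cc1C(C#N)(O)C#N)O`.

C10H5FN2O4

Heavy atoms from the SMILES: 10 C, 1 F, 2 N, 4 O.
Implicit hydrogens by atom environment:
  4 × C: no H
  3 × C (aromatic): no H
  2 × C: 1 H each → 2
  2 × N: no H
  2 × O: 1 H each → 2
  1 × C (aromatic): 1 H
  1 × F: no H
  1 × O (aromatic): no H
  1 × O: no H
  Total hydrogens = 5.
Molecular formula: C10H5FN2O4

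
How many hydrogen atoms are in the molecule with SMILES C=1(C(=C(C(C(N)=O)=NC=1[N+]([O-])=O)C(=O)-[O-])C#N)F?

2

Hydrogens are implicit in SMILES; fill each atom to its normal valence:
  5 × C (aromatic): no H
  3 × C: no H
  3 × O: no H
  2 × O (charge -1): no H
  1 × F: no H
  1 × N: 2 H
  1 × N (aromatic): no H
  1 × N: no H
  1 × N (charge +1): no H
  Total hydrogens = 2.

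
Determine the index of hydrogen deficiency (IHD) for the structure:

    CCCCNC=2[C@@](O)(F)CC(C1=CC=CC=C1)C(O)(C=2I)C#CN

Molecular formula from the SMILES: C18H22FIN2O2.
DoU = (2C + 2 + N − H − X)/2 = (2·18 + 2 + 2 − 22 − 2)/2 = 16/2 = 8.
(Structurally: 2 ring(s) + 6 π bond(s) = 8.)

8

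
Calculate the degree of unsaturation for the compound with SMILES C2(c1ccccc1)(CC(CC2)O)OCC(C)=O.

Molecular formula from the SMILES: C14H18O3.
DoU = (2C + 2 + N − H − X)/2 = (2·14 + 2 + 0 − 18 − 0)/2 = 12/2 = 6.
(Structurally: 2 ring(s) + 4 π bond(s) = 6.)

6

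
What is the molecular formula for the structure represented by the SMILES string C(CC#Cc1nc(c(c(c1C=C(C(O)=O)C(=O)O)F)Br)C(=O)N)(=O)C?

C15H10BrFN2O6

Heavy atoms from the SMILES: 1 Br, 15 C, 1 F, 2 N, 6 O.
Implicit hydrogens by atom environment:
  7 × C: no H
  5 × C (aromatic): no H
  4 × O: no H
  2 × O: 1 H each → 2
  1 × Br: no H
  1 × C: 3 H
  1 × C: 2 H
  1 × C: 1 H
  1 × F: no H
  1 × N: 2 H
  1 × N (aromatic): no H
  Total hydrogens = 10.
Molecular formula: C15H10BrFN2O6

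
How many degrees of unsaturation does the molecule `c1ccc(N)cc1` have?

Molecular formula from the SMILES: C6H7N.
DoU = (2C + 2 + N − H − X)/2 = (2·6 + 2 + 1 − 7 − 0)/2 = 8/2 = 4.
(Structurally: 1 ring(s) + 3 π bond(s) = 4.)

4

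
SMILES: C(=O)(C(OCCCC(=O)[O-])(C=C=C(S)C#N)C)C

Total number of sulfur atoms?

The symbol for sulfur appears 1 time in the SMILES.

1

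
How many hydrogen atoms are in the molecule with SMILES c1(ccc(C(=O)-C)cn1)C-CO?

11

Hydrogens are implicit in SMILES; fill each atom to its normal valence:
  3 × C (aromatic): 1 H each → 3
  2 × C: 2 H each → 4
  2 × C (aromatic): no H
  1 × C: 3 H
  1 × C: no H
  1 × N (aromatic): no H
  1 × O: 1 H
  1 × O: no H
  Total hydrogens = 11.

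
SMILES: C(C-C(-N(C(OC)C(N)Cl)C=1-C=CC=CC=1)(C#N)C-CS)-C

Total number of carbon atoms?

The symbol for carbon appears 16 times in the SMILES. (Cl is a single chlorine, not C + l.)

16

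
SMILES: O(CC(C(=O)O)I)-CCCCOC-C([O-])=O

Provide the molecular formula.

Heavy atoms from the SMILES: 9 C, 1 I, 6 O.
Implicit hydrogens by atom environment:
  6 × C: 2 H each → 12
  4 × O: no H
  2 × C: no H
  1 × C: 1 H
  1 × I: no H
  1 × O: 1 H
  1 × O (charge -1): no H
  Total hydrogens = 14.
Net charge -1.
Molecular formula: C9H14IO6-

C9H14IO6-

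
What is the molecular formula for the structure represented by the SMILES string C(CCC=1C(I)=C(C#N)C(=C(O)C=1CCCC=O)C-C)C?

Heavy atoms from the SMILES: 17 C, 1 I, 1 N, 2 O.
Implicit hydrogens by atom environment:
  7 × C: 2 H each → 14
  6 × C (aromatic): no H
  2 × C: 3 H each → 6
  1 × C: 1 H
  1 × C: no H
  1 × I: no H
  1 × N: no H
  1 × O: 1 H
  1 × O: no H
  Total hydrogens = 22.
Molecular formula: C17H22INO2

C17H22INO2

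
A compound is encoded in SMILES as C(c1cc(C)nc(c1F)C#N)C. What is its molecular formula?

Heavy atoms from the SMILES: 9 C, 1 F, 2 N.
Implicit hydrogens by atom environment:
  4 × C (aromatic): no H
  2 × C: 3 H each → 6
  1 × C: 2 H
  1 × C (aromatic): 1 H
  1 × C: no H
  1 × F: no H
  1 × N (aromatic): no H
  1 × N: no H
  Total hydrogens = 9.
Molecular formula: C9H9FN2

C9H9FN2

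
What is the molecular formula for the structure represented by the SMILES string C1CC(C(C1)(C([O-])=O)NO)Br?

C6H9BrNO3-

Heavy atoms from the SMILES: 1 Br, 6 C, 1 N, 3 O.
Implicit hydrogens by atom environment:
  3 × C: 2 H each → 6
  2 × C: no H
  1 × Br: no H
  1 × C: 1 H
  1 × N: 1 H
  1 × O: 1 H
  1 × O: no H
  1 × O (charge -1): no H
  Total hydrogens = 9.
Net charge -1.
Molecular formula: C6H9BrNO3-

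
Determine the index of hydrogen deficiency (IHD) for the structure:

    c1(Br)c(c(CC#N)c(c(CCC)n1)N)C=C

Molecular formula from the SMILES: C12H14BrN3.
DoU = (2C + 2 + N − H − X)/2 = (2·12 + 2 + 3 − 14 − 1)/2 = 14/2 = 7.
(Structurally: 1 ring(s) + 6 π bond(s) = 7.)

7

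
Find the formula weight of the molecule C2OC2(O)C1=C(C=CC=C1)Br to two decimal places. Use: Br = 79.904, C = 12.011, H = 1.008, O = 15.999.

Molecular formula: C8H7BrO2.
M = 1×79.904 + 8×12.011 + 7×1.008 + 2×15.999 = 215.05 g/mol.

215.05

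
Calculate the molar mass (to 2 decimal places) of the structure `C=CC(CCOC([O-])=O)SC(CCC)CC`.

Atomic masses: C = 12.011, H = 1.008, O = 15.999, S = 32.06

Molecular formula: C12H21O3S-.
M = 12×12.011 + 21×1.008 + 3×15.999 + 1×32.06 = 245.36 g/mol.

245.36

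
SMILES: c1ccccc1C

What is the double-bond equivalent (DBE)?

4

Molecular formula from the SMILES: C7H8.
DoU = (2C + 2 + N − H − X)/2 = (2·7 + 2 + 0 − 8 − 0)/2 = 8/2 = 4.
(Structurally: 1 ring(s) + 3 π bond(s) = 4.)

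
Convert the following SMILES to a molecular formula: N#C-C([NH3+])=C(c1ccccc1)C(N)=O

C10H10N3O+

Heavy atoms from the SMILES: 10 C, 3 N, 1 O.
Implicit hydrogens by atom environment:
  5 × C (aromatic): 1 H each → 5
  4 × C: no H
  1 × C (aromatic): no H
  1 × N (charge +1): 3 H
  1 × N: 2 H
  1 × N: no H
  1 × O: no H
  Total hydrogens = 10.
Net charge +1.
Molecular formula: C10H10N3O+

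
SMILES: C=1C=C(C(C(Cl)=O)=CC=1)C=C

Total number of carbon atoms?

The symbol for carbon appears 9 times in the SMILES. (Cl is a single chlorine, not C + l.)

9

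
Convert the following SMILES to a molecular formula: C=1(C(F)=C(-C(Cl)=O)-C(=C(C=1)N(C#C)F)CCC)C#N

Heavy atoms from the SMILES: 13 C, 1 Cl, 2 F, 2 N, 1 O.
Implicit hydrogens by atom environment:
  5 × C (aromatic): no H
  3 × C: no H
  2 × C: 2 H each → 4
  2 × F: no H
  2 × N: no H
  1 × C: 3 H
  1 × C (aromatic): 1 H
  1 × C: 1 H
  1 × Cl: no H
  1 × O: no H
  Total hydrogens = 9.
Molecular formula: C13H9ClF2N2O

C13H9ClF2N2O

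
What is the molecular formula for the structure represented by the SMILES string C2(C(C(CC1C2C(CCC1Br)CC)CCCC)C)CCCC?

Heavy atoms from the SMILES: 1 Br, 21 C.
Implicit hydrogens by atom environment:
  10 × C: 2 H each → 20
  7 × C: 1 H each → 7
  4 × C: 3 H each → 12
  1 × Br: no H
  Total hydrogens = 39.
Molecular formula: C21H39Br

C21H39Br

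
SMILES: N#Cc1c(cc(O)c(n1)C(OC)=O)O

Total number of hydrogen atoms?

6

Hydrogens are implicit in SMILES; fill each atom to its normal valence:
  4 × C (aromatic): no H
  2 × C: no H
  2 × O: 1 H each → 2
  2 × O: no H
  1 × C: 3 H
  1 × C (aromatic): 1 H
  1 × N (aromatic): no H
  1 × N: no H
  Total hydrogens = 6.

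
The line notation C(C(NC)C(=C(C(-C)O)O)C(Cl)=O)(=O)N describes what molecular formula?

Heavy atoms from the SMILES: 8 C, 1 Cl, 2 N, 4 O.
Implicit hydrogens by atom environment:
  4 × C: no H
  2 × C: 3 H each → 6
  2 × C: 1 H each → 2
  2 × O: 1 H each → 2
  2 × O: no H
  1 × Cl: no H
  1 × N: 2 H
  1 × N: 1 H
  Total hydrogens = 13.
Molecular formula: C8H13ClN2O4

C8H13ClN2O4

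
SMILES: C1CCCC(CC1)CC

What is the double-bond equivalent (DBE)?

1

Molecular formula from the SMILES: C9H18.
DoU = (2C + 2 + N − H − X)/2 = (2·9 + 2 + 0 − 18 − 0)/2 = 2/2 = 1.
(Structurally: 1 ring(s) + 0 π bond(s) = 1.)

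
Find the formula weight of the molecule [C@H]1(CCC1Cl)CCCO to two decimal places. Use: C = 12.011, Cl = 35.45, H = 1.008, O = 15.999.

148.63

Molecular formula: C7H13ClO.
M = 7×12.011 + 1×35.45 + 13×1.008 + 1×15.999 = 148.63 g/mol.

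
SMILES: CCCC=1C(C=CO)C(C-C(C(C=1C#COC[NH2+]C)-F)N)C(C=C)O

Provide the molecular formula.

Heavy atoms from the SMILES: 19 C, 1 F, 2 N, 3 O.
Implicit hydrogens by atom environment:
  8 × C: 1 H each → 8
  5 × C: 2 H each → 10
  4 × C: no H
  2 × C: 3 H each → 6
  2 × O: 1 H each → 2
  1 × F: no H
  1 × N: 2 H
  1 × N (charge +1): 2 H
  1 × O: no H
  Total hydrogens = 30.
Net charge +1.
Molecular formula: C19H30FN2O3+

C19H30FN2O3+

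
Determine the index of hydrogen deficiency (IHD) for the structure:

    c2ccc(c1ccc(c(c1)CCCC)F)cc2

8

Molecular formula from the SMILES: C16H17F.
DoU = (2C + 2 + N − H − X)/2 = (2·16 + 2 + 0 − 17 − 1)/2 = 16/2 = 8.
(Structurally: 2 ring(s) + 6 π bond(s) = 8.)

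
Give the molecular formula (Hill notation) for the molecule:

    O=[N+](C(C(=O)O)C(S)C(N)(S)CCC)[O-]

C7H14N2O4S2

Heavy atoms from the SMILES: 7 C, 2 N, 4 O, 2 S.
Implicit hydrogens by atom environment:
  2 × C: 2 H each → 4
  2 × C: 1 H each → 2
  2 × C: no H
  2 × O: no H
  2 × S: 1 H each → 2
  1 × C: 3 H
  1 × N: 2 H
  1 × N (charge +1): no H
  1 × O: 1 H
  1 × O (charge -1): no H
  Total hydrogens = 14.
Molecular formula: C7H14N2O4S2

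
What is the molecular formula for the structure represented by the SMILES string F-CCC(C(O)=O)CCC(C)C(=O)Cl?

Heavy atoms from the SMILES: 9 C, 1 Cl, 1 F, 3 O.
Implicit hydrogens by atom environment:
  4 × C: 2 H each → 8
  2 × C: 1 H each → 2
  2 × C: no H
  2 × O: no H
  1 × C: 3 H
  1 × Cl: no H
  1 × F: no H
  1 × O: 1 H
  Total hydrogens = 14.
Molecular formula: C9H14ClFO3

C9H14ClFO3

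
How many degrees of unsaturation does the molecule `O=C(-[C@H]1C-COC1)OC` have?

Molecular formula from the SMILES: C6H10O3.
DoU = (2C + 2 + N − H − X)/2 = (2·6 + 2 + 0 − 10 − 0)/2 = 4/2 = 2.
(Structurally: 1 ring(s) + 1 π bond(s) = 2.)

2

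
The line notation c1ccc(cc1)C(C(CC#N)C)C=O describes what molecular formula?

Heavy atoms from the SMILES: 12 C, 1 N, 1 O.
Implicit hydrogens by atom environment:
  5 × C (aromatic): 1 H each → 5
  3 × C: 1 H each → 3
  1 × C: 3 H
  1 × C: 2 H
  1 × C: no H
  1 × C (aromatic): no H
  1 × N: no H
  1 × O: no H
  Total hydrogens = 13.
Molecular formula: C12H13NO

C12H13NO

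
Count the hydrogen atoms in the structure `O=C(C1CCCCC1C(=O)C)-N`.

Hydrogens are implicit in SMILES; fill each atom to its normal valence:
  4 × C: 2 H each → 8
  2 × C: 1 H each → 2
  2 × C: no H
  2 × O: no H
  1 × C: 3 H
  1 × N: 2 H
  Total hydrogens = 15.

15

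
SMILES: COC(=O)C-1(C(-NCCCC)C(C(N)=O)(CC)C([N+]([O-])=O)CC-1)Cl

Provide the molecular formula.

Heavy atoms from the SMILES: 15 C, 1 Cl, 3 N, 5 O.
Implicit hydrogens by atom environment:
  6 × C: 2 H each → 12
  4 × C: no H
  4 × O: no H
  3 × C: 3 H each → 9
  2 × C: 1 H each → 2
  1 × Cl: no H
  1 × N: 2 H
  1 × N: 1 H
  1 × N (charge +1): no H
  1 × O (charge -1): no H
  Total hydrogens = 26.
Molecular formula: C15H26ClN3O5

C15H26ClN3O5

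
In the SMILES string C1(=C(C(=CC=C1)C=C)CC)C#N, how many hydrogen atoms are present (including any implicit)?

Hydrogens are implicit in SMILES; fill each atom to its normal valence:
  3 × C (aromatic): 1 H each → 3
  3 × C (aromatic): no H
  2 × C: 2 H each → 4
  1 × C: 3 H
  1 × C: 1 H
  1 × C: no H
  1 × N: no H
  Total hydrogens = 11.

11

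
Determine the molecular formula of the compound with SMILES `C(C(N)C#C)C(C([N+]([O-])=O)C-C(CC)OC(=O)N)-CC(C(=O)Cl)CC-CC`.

C18H30ClN3O5

Heavy atoms from the SMILES: 18 C, 1 Cl, 3 N, 5 O.
Implicit hydrogens by atom environment:
  7 × C: 2 H each → 14
  6 × C: 1 H each → 6
  4 × O: no H
  3 × C: no H
  2 × C: 3 H each → 6
  2 × N: 2 H each → 4
  1 × Cl: no H
  1 × N (charge +1): no H
  1 × O (charge -1): no H
  Total hydrogens = 30.
Molecular formula: C18H30ClN3O5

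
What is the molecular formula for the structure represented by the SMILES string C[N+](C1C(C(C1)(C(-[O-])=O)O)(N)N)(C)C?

C8H17N3O3

Heavy atoms from the SMILES: 8 C, 3 N, 3 O.
Implicit hydrogens by atom environment:
  3 × C: 3 H each → 9
  3 × C: no H
  2 × N: 2 H each → 4
  1 × C: 2 H
  1 × C: 1 H
  1 × N (charge +1): no H
  1 × O: 1 H
  1 × O: no H
  1 × O (charge -1): no H
  Total hydrogens = 17.
Molecular formula: C8H17N3O3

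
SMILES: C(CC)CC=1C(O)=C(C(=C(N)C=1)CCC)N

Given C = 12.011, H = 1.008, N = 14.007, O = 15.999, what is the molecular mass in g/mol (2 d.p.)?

222.33

Molecular formula: C13H22N2O.
M = 13×12.011 + 22×1.008 + 2×14.007 + 1×15.999 = 222.33 g/mol.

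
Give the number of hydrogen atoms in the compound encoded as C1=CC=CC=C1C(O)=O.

6

Hydrogens are implicit in SMILES; fill each atom to its normal valence:
  5 × C (aromatic): 1 H each → 5
  1 × C (aromatic): no H
  1 × C: no H
  1 × O: 1 H
  1 × O: no H
  Total hydrogens = 6.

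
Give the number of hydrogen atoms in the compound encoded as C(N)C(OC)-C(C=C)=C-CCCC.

Hydrogens are implicit in SMILES; fill each atom to its normal valence:
  5 × C: 2 H each → 10
  3 × C: 1 H each → 3
  2 × C: 3 H each → 6
  1 × C: no H
  1 × N: 2 H
  1 × O: no H
  Total hydrogens = 21.

21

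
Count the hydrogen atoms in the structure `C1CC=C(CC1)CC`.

Hydrogens are implicit in SMILES; fill each atom to its normal valence:
  5 × C: 2 H each → 10
  1 × C: 3 H
  1 × C: 1 H
  1 × C: no H
  Total hydrogens = 14.

14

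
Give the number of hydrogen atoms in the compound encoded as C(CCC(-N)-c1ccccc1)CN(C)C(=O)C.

Hydrogens are implicit in SMILES; fill each atom to its normal valence:
  5 × C (aromatic): 1 H each → 5
  4 × C: 2 H each → 8
  2 × C: 3 H each → 6
  1 × C: 1 H
  1 × C: no H
  1 × C (aromatic): no H
  1 × N: 2 H
  1 × N: no H
  1 × O: no H
  Total hydrogens = 22.

22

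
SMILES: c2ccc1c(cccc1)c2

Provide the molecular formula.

Heavy atoms from the SMILES: 10 C.
Implicit hydrogens by atom environment:
  8 × C (aromatic): 1 H each → 8
  2 × C (aromatic): no H
  Total hydrogens = 8.
Molecular formula: C10H8

C10H8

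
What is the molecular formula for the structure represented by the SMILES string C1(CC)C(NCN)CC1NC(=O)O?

Heavy atoms from the SMILES: 8 C, 3 N, 2 O.
Implicit hydrogens by atom environment:
  3 × C: 2 H each → 6
  3 × C: 1 H each → 3
  2 × N: 1 H each → 2
  1 × C: 3 H
  1 × C: no H
  1 × N: 2 H
  1 × O: 1 H
  1 × O: no H
  Total hydrogens = 17.
Molecular formula: C8H17N3O2

C8H17N3O2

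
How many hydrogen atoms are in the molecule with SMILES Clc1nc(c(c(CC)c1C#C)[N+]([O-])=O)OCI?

8

Hydrogens are implicit in SMILES; fill each atom to its normal valence:
  5 × C (aromatic): no H
  2 × C: 2 H each → 4
  2 × O: no H
  1 × C: 3 H
  1 × C: 1 H
  1 × C: no H
  1 × Cl: no H
  1 × I: no H
  1 × N (aromatic): no H
  1 × N (charge +1): no H
  1 × O (charge -1): no H
  Total hydrogens = 8.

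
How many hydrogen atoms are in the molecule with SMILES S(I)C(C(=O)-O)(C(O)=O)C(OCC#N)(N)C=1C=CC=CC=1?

11

Hydrogens are implicit in SMILES; fill each atom to its normal valence:
  5 × C (aromatic): 1 H each → 5
  5 × C: no H
  3 × O: no H
  2 × O: 1 H each → 2
  1 × C: 2 H
  1 × C (aromatic): no H
  1 × I: no H
  1 × N: 2 H
  1 × N: no H
  1 × S: no H
  Total hydrogens = 11.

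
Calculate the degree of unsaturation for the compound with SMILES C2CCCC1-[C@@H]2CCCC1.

Molecular formula from the SMILES: C10H18.
DoU = (2C + 2 + N − H − X)/2 = (2·10 + 2 + 0 − 18 − 0)/2 = 4/2 = 2.
(Structurally: 2 ring(s) + 0 π bond(s) = 2.)

2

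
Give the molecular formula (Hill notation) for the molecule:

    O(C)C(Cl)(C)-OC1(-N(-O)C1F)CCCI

Heavy atoms from the SMILES: 8 C, 1 Cl, 1 F, 1 I, 1 N, 3 O.
Implicit hydrogens by atom environment:
  3 × C: 2 H each → 6
  2 × C: 3 H each → 6
  2 × C: no H
  2 × O: no H
  1 × C: 1 H
  1 × Cl: no H
  1 × F: no H
  1 × I: no H
  1 × N: no H
  1 × O: 1 H
  Total hydrogens = 14.
Molecular formula: C8H14ClFINO3

C8H14ClFINO3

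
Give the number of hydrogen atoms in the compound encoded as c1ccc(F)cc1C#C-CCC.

11

Hydrogens are implicit in SMILES; fill each atom to its normal valence:
  4 × C (aromatic): 1 H each → 4
  2 × C: 2 H each → 4
  2 × C (aromatic): no H
  2 × C: no H
  1 × C: 3 H
  1 × F: no H
  Total hydrogens = 11.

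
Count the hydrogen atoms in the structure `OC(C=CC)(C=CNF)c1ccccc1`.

14

Hydrogens are implicit in SMILES; fill each atom to its normal valence:
  5 × C (aromatic): 1 H each → 5
  4 × C: 1 H each → 4
  1 × C: 3 H
  1 × C: no H
  1 × C (aromatic): no H
  1 × F: no H
  1 × N: 1 H
  1 × O: 1 H
  Total hydrogens = 14.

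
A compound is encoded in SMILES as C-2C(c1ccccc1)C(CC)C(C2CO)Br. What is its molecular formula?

C14H19BrO

Heavy atoms from the SMILES: 1 Br, 14 C, 1 O.
Implicit hydrogens by atom environment:
  5 × C (aromatic): 1 H each → 5
  4 × C: 1 H each → 4
  3 × C: 2 H each → 6
  1 × Br: no H
  1 × C: 3 H
  1 × C (aromatic): no H
  1 × O: 1 H
  Total hydrogens = 19.
Molecular formula: C14H19BrO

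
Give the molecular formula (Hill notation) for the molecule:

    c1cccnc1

Heavy atoms from the SMILES: 5 C, 1 N.
Implicit hydrogens by atom environment:
  5 × C (aromatic): 1 H each → 5
  1 × N (aromatic): no H
  Total hydrogens = 5.
Molecular formula: C5H5N

C5H5N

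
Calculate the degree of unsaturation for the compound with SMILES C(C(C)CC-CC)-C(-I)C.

0

Molecular formula from the SMILES: C9H19I.
DoU = (2C + 2 + N − H − X)/2 = (2·9 + 2 + 0 − 19 − 1)/2 = 0/2 = 0.
(Structurally: 0 ring(s) + 0 π bond(s) = 0.)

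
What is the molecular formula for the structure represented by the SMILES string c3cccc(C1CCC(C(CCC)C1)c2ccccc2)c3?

C21H26

Heavy atoms from the SMILES: 21 C.
Implicit hydrogens by atom environment:
  10 × C (aromatic): 1 H each → 10
  5 × C: 2 H each → 10
  3 × C: 1 H each → 3
  2 × C (aromatic): no H
  1 × C: 3 H
  Total hydrogens = 26.
Molecular formula: C21H26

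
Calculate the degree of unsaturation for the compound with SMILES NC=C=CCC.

2

Molecular formula from the SMILES: C5H9N.
DoU = (2C + 2 + N − H − X)/2 = (2·5 + 2 + 1 − 9 − 0)/2 = 4/2 = 2.
(Structurally: 0 ring(s) + 2 π bond(s) = 2.)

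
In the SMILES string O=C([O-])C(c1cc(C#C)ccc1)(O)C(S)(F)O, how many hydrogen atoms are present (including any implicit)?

Hydrogens are implicit in SMILES; fill each atom to its normal valence:
  4 × C (aromatic): 1 H each → 4
  4 × C: no H
  2 × C (aromatic): no H
  2 × O: 1 H each → 2
  1 × C: 1 H
  1 × F: no H
  1 × O: no H
  1 × O (charge -1): no H
  1 × S: 1 H
  Total hydrogens = 8.

8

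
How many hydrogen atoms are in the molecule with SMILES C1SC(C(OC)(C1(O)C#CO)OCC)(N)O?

15

Hydrogens are implicit in SMILES; fill each atom to its normal valence:
  5 × C: no H
  3 × O: 1 H each → 3
  2 × C: 3 H each → 6
  2 × C: 2 H each → 4
  2 × O: no H
  1 × N: 2 H
  1 × S: no H
  Total hydrogens = 15.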